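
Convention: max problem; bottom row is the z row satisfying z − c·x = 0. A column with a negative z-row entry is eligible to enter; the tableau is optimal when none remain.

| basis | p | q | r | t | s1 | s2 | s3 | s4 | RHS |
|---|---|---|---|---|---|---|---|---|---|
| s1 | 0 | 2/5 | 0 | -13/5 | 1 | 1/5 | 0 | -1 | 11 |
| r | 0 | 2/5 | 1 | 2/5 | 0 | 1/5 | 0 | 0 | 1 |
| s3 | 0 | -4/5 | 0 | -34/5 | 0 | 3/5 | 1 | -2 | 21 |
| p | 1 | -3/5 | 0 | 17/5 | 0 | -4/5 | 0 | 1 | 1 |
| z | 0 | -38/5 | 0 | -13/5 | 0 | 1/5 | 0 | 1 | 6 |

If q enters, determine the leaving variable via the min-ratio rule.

Column q entries and ratios — s1: 11/(2/5) = 55/2; r: 1/(2/5) = 5/2; s3: -4/5 ≤ 0, skip; p: -3/5 ≤ 0, skip.
Smallest ratio is 5/2 in the row of r, so r leaves.

r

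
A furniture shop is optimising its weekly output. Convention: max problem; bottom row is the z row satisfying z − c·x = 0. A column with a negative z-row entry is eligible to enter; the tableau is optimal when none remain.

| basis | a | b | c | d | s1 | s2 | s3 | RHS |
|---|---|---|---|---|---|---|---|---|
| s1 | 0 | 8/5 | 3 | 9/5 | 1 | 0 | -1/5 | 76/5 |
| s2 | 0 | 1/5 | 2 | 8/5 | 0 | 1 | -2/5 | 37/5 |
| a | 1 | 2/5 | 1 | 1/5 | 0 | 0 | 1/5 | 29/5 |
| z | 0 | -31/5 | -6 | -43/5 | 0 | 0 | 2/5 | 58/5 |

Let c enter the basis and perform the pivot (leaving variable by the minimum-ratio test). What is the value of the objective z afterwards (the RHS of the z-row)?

169/5

Ratio test on column c — row 1: (76/5)/3 = 76/15; row 2: (37/5)/2 = 37/10; row 3: (29/5)/1 = 29/5. Minimum is 37/10 at row 2 (s2 leaves); pivot element 2.
Pivot on row 2; the z-row RHS becomes 58/5 − (-6)·(37/10) = 169/5.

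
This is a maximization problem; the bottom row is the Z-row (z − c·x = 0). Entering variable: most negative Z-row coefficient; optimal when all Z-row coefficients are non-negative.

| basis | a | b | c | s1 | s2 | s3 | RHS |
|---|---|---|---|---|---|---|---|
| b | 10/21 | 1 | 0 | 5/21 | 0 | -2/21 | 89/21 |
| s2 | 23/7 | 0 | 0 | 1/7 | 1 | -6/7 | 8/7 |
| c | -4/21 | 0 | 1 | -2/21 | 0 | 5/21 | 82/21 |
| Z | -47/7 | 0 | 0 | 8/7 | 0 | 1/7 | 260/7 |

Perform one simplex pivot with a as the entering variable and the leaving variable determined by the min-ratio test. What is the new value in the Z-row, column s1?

Ratio test on column a — row 1: (89/21)/(10/21) = 89/10; row 2: (8/7)/(23/7) = 8/23; row 3: entry -4/21 ≤ 0. Minimum is 8/23 at row 2 (s2 leaves); pivot element 23/7.
Divide row 2 by 23/7; eliminate column a from the other rows.
Z-row update in column s1: 8/7 − (-47/7)·(1/23) = 33/23.

33/23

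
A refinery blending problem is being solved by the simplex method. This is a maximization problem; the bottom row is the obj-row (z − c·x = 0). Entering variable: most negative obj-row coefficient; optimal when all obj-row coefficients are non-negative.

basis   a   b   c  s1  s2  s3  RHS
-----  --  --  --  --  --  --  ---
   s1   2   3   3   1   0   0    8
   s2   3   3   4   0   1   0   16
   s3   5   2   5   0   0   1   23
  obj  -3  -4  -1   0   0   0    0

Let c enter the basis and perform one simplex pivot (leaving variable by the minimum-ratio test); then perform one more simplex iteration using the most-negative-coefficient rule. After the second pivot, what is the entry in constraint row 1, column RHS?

Ratio test on column c — row 1: 8/3 = 8/3; row 2: 16/4 = 4; row 3: 23/5 = 23/5. Minimum is 8/3 at row 1 (s1 leaves); pivot element 3.
Divide row 1 by 3; eliminate column c from the other rows.
Second iteration: most negative obj-row entry is -3 in column b, so b enters.
Ratio test on column b — row 1: (8/3)/1 = 8/3; row 2: entry -1 ≤ 0; row 3: entry -3 ≤ 0. Minimum is 8/3 at row 1 (c leaves); pivot element 1.
Divide row 1 by 1; eliminate column b from the other rows.
After both pivots, the entry at constraint row 1, column RHS is 8/3.

8/3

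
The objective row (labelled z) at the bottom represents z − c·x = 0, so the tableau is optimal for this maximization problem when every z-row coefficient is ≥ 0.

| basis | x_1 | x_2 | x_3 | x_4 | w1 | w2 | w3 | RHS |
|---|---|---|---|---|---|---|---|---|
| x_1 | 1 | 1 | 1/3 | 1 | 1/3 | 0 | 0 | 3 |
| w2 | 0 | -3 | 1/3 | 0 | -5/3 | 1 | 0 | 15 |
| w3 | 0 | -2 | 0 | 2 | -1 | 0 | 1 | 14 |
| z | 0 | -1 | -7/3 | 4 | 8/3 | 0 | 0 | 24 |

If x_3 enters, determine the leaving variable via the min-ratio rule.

x_1

Column x_3 entries and ratios — x_1: 3/(1/3) = 9; w2: 15/(1/3) = 45; w3: 0 ≤ 0, skip.
Smallest ratio is 9 in the row of x_1, so x_1 leaves.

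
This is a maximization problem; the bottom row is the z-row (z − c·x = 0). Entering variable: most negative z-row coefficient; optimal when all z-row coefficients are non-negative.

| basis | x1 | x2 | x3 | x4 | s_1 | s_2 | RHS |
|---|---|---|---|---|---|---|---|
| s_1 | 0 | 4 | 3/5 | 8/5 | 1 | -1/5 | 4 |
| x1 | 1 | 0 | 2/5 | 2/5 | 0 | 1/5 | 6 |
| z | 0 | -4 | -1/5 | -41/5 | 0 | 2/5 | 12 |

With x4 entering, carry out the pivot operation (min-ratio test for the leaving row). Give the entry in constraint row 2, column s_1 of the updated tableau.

Ratio test on column x4 — row 1: 4/(8/5) = 5/2; row 2: 6/(2/5) = 15. Minimum is 5/2 at row 1 (s_1 leaves); pivot element 8/5.
Divide row 1 by 8/5; eliminate column x4 from the other rows.
Row 2 update in column s_1: 0 − (2/5)·(5/8) = -1/4.

-1/4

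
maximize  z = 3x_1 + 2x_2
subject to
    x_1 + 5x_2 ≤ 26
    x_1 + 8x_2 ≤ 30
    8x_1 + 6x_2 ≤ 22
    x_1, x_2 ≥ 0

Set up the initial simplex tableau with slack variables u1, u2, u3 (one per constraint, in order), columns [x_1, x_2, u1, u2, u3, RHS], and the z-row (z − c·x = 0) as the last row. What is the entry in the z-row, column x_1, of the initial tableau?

-3

The z-row carries the negated objective coefficients: the x_1 entry is -3.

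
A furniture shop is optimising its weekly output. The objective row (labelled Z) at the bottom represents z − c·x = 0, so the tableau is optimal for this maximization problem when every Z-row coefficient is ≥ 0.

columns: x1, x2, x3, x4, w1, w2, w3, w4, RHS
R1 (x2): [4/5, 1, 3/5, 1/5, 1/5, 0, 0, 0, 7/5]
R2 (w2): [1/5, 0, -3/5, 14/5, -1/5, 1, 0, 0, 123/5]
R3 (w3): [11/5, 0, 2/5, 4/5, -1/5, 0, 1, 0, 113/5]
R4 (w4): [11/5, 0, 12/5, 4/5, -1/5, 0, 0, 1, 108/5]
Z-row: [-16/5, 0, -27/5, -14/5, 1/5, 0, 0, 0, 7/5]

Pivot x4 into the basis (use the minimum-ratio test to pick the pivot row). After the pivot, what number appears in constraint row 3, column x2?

Ratio test on column x4 — row 1: (7/5)/(1/5) = 7; row 2: (123/5)/(14/5) = 123/14; row 3: (113/5)/(4/5) = 113/4; row 4: (108/5)/(4/5) = 27. Minimum is 7 at row 1 (x2 leaves); pivot element 1/5.
Divide row 1 by 1/5; eliminate column x4 from the other rows.
Row 3 update in column x2: 0 − (4/5)·5 = -4.

-4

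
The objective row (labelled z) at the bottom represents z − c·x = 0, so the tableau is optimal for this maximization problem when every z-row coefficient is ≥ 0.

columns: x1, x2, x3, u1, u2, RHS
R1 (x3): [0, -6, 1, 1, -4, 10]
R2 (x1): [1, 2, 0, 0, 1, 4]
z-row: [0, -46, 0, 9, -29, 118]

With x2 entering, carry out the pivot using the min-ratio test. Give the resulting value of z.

210

Ratio test on column x2 — row 1: entry -6 ≤ 0; row 2: 4/2 = 2. Minimum is 2 at row 2 (x1 leaves); pivot element 2.
Pivot on row 2; the z-row RHS becomes 118 − (-46)·2 = 210.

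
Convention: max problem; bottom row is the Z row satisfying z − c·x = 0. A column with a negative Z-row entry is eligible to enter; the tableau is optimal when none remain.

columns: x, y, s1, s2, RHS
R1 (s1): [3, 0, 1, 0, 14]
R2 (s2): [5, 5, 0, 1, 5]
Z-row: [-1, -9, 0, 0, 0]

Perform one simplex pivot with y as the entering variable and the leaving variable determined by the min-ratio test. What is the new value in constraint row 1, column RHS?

14

Ratio test on column y — row 1: entry 0 ≤ 0; row 2: 5/5 = 1. Minimum is 1 at row 2 (s2 leaves); pivot element 5.
Divide row 2 by 5; eliminate column y from the other rows.
Row 1 update in column RHS: 14 − 0·1 = 14.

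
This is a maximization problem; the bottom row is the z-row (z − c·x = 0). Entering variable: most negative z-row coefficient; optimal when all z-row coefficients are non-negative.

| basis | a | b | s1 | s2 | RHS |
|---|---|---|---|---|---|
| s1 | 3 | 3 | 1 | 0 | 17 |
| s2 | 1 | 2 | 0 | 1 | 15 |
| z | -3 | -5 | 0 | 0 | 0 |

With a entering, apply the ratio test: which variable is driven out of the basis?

s1

Column a entries and ratios — s1: 17/3 = 17/3; s2: 15/1 = 15.
Smallest ratio is 17/3 in the row of s1, so s1 leaves.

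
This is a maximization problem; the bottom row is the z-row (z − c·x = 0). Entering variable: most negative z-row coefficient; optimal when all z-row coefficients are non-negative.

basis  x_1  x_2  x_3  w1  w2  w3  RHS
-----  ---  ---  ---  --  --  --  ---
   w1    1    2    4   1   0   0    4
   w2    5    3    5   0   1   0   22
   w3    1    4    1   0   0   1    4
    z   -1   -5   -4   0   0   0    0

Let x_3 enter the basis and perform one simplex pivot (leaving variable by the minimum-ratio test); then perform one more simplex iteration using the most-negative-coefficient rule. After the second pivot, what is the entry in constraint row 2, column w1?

-17/14

Ratio test on column x_3 — row 1: 4/4 = 1; row 2: 22/5 = 22/5; row 3: 4/1 = 4. Minimum is 1 at row 1 (w1 leaves); pivot element 4.
Divide row 1 by 4; eliminate column x_3 from the other rows.
Second iteration: most negative z-row entry is -3 in column x_2, so x_2 enters.
Ratio test on column x_2 — row 1: 1/(1/2) = 2; row 2: 17/(1/2) = 34; row 3: 3/(7/2) = 6/7. Minimum is 6/7 at row 3 (w3 leaves); pivot element 7/2.
Divide row 3 by 7/2; eliminate column x_2 from the other rows.
After both pivots, the entry at constraint row 2, column w1 is -17/14.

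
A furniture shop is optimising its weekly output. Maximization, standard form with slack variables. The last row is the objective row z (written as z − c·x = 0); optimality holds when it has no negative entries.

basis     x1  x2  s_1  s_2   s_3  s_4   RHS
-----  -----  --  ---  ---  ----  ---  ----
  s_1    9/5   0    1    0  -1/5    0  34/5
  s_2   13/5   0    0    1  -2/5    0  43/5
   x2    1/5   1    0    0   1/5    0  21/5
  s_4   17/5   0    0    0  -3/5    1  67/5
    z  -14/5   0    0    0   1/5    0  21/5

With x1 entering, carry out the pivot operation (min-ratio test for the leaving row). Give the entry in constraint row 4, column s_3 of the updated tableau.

-1/13

Ratio test on column x1 — row 1: (34/5)/(9/5) = 34/9; row 2: (43/5)/(13/5) = 43/13; row 3: (21/5)/(1/5) = 21; row 4: (67/5)/(17/5) = 67/17. Minimum is 43/13 at row 2 (s_2 leaves); pivot element 13/5.
Divide row 2 by 13/5; eliminate column x1 from the other rows.
Row 4 update in column s_3: -3/5 − (17/5)·(-2/13) = -1/13.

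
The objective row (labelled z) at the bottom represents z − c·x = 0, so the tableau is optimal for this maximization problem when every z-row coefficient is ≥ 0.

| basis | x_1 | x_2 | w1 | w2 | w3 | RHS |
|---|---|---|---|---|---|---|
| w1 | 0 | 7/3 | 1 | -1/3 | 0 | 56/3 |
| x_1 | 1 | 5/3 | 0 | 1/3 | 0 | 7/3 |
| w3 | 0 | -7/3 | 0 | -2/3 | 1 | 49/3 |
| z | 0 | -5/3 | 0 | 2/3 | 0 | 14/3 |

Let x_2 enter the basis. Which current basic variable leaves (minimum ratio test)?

Column x_2 entries and ratios — w1: (56/3)/(7/3) = 8; x_1: (7/3)/(5/3) = 7/5; w3: -7/3 ≤ 0, skip.
Smallest ratio is 7/5 in the row of x_1, so x_1 leaves.

x_1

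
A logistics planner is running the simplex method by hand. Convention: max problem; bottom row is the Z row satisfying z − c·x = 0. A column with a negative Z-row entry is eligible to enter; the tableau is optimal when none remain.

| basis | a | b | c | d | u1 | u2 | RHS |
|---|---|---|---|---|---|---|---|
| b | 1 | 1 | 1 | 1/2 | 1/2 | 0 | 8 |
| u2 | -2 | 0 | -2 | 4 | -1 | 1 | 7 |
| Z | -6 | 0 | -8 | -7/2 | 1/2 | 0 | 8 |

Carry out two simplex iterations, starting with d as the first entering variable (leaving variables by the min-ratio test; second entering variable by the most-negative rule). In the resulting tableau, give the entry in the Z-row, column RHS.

697/10

Ratio test on column d — row 1: 8/(1/2) = 16; row 2: 7/4 = 7/4. Minimum is 7/4 at row 2 (u2 leaves); pivot element 4.
Divide row 2 by 4; eliminate column d from the other rows.
Second iteration: most negative Z-row entry is -39/4 in column c, so c enters.
Ratio test on column c — row 1: (57/8)/(5/4) = 57/10; row 2: entry -1/2 ≤ 0. Minimum is 57/10 at row 1 (b leaves); pivot element 5/4.
Divide row 1 by 5/4; eliminate column c from the other rows.
After both pivots, the entry at the Z-row, column RHS is 697/10.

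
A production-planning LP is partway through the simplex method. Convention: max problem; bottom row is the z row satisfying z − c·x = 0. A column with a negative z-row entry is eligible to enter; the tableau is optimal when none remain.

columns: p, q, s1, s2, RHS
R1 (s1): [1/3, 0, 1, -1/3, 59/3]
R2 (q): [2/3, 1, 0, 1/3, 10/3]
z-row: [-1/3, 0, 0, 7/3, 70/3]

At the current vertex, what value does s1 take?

s1 is basic (row 1); its value is the RHS of that row, 59/3.

59/3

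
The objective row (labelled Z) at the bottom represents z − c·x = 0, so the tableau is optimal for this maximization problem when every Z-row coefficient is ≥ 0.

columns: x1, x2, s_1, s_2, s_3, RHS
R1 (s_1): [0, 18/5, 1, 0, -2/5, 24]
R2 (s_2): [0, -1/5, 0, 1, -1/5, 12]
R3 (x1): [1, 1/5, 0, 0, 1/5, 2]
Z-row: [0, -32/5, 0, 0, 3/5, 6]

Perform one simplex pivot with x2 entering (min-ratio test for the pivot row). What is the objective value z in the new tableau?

Ratio test on column x2 — row 1: 24/(18/5) = 20/3; row 2: entry -1/5 ≤ 0; row 3: 2/(1/5) = 10. Minimum is 20/3 at row 1 (s_1 leaves); pivot element 18/5.
Pivot on row 1; the Z-row RHS becomes 6 − (-32/5)·(20/3) = 146/3.

146/3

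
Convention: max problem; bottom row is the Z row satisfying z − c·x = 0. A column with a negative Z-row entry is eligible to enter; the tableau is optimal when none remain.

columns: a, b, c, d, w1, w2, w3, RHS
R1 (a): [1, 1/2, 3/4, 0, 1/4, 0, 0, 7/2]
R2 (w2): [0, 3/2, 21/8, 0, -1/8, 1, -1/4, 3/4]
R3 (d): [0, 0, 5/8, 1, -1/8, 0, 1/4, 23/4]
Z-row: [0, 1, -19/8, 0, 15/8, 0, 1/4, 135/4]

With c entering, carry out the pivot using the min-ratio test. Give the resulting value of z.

241/7

Ratio test on column c — row 1: (7/2)/(3/4) = 14/3; row 2: (3/4)/(21/8) = 2/7; row 3: (23/4)/(5/8) = 46/5. Minimum is 2/7 at row 2 (w2 leaves); pivot element 21/8.
Pivot on row 2; the Z-row RHS becomes 135/4 − (-19/8)·(2/7) = 241/7.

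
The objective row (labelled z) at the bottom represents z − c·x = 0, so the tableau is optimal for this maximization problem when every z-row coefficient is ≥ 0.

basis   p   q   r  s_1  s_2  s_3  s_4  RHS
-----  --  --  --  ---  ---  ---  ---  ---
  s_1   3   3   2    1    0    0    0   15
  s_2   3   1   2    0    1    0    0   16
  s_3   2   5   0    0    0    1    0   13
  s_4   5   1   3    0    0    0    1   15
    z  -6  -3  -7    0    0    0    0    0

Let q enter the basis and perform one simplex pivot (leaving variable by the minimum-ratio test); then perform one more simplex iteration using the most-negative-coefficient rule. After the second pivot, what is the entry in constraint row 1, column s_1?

Ratio test on column q — row 1: 15/3 = 5; row 2: 16/1 = 16; row 3: 13/5 = 13/5; row 4: 15/1 = 15. Minimum is 13/5 at row 3 (s_3 leaves); pivot element 5.
Divide row 3 by 5; eliminate column q from the other rows.
Second iteration: most negative z-row entry is -7 in column r, so r enters.
Ratio test on column r — row 1: (36/5)/2 = 18/5; row 2: (67/5)/2 = 67/10; row 3: entry 0 ≤ 0; row 4: (62/5)/3 = 62/15. Minimum is 18/5 at row 1 (s_1 leaves); pivot element 2.
Divide row 1 by 2; eliminate column r from the other rows.
After both pivots, the entry at constraint row 1, column s_1 is 1/2.

1/2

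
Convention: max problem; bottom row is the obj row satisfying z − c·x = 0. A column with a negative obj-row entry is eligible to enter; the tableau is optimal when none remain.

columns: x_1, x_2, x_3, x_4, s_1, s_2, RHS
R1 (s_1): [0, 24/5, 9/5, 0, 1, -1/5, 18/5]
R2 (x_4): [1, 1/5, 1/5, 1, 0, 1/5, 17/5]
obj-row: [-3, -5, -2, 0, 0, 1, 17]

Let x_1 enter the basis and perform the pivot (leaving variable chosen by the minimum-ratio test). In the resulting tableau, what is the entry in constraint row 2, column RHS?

Ratio test on column x_1 — row 1: entry 0 ≤ 0; row 2: (17/5)/1 = 17/5. Minimum is 17/5 at row 2 (x_4 leaves); pivot element 1.
Divide row 2 by 1; eliminate column x_1 from the other rows.
In the new row 2, the RHS entry is the old entry divided by the pivot: (17/5)/1 = 17/5.

17/5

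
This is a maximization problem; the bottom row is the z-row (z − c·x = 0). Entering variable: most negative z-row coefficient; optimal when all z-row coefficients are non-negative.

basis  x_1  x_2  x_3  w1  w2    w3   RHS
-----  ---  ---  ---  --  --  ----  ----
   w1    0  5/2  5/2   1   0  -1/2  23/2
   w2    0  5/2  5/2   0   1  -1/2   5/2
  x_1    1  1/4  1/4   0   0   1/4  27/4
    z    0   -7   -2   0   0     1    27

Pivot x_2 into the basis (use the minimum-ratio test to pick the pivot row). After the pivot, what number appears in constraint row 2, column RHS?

Ratio test on column x_2 — row 1: (23/2)/(5/2) = 23/5; row 2: (5/2)/(5/2) = 1; row 3: (27/4)/(1/4) = 27. Minimum is 1 at row 2 (w2 leaves); pivot element 5/2.
Divide row 2 by 5/2; eliminate column x_2 from the other rows.
In the new row 2, the RHS entry is the old entry divided by the pivot: (5/2)/(5/2) = 1.

1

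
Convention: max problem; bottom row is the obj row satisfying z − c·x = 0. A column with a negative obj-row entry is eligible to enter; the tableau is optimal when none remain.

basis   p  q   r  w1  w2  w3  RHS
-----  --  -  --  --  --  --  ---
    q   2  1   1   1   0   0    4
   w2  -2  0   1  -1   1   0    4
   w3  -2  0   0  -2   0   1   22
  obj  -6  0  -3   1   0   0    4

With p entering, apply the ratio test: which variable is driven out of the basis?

Column p entries and ratios — q: 4/2 = 2; w2: -2 ≤ 0, skip; w3: -2 ≤ 0, skip.
Smallest ratio is 2 in the row of q, so q leaves.

q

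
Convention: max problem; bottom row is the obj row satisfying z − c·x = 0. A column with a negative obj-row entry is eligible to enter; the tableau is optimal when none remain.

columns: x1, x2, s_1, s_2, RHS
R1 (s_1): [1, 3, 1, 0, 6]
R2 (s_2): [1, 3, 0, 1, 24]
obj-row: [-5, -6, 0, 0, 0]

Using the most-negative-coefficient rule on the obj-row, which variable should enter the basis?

Negative obj-row entries: x1: -5, x2: -6.
The most negative is -6 in column x2, so x2 enters.

x2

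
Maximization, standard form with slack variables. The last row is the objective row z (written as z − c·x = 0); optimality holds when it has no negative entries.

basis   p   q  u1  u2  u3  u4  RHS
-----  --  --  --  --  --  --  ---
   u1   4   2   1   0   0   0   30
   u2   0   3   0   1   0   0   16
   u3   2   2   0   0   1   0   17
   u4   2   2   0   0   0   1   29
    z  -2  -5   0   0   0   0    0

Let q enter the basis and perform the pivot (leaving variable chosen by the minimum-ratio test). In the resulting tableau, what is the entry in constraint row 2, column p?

Ratio test on column q — row 1: 30/2 = 15; row 2: 16/3 = 16/3; row 3: 17/2 = 17/2; row 4: 29/2 = 29/2. Minimum is 16/3 at row 2 (u2 leaves); pivot element 3.
Divide row 2 by 3; eliminate column q from the other rows.
In the new row 2, the p entry is the old entry divided by the pivot: 0/3 = 0.

0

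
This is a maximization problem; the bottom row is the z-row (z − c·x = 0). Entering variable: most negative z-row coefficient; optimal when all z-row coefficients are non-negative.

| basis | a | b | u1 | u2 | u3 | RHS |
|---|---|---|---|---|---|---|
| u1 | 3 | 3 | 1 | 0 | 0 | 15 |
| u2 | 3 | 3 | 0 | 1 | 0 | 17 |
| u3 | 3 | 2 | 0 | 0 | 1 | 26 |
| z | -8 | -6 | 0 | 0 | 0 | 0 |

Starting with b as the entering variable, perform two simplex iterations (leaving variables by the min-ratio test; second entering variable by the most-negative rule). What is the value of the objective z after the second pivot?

Ratio test on column b — row 1: 15/3 = 5; row 2: 17/3 = 17/3; row 3: 26/2 = 13. Minimum is 5 at row 1 (u1 leaves); pivot element 3.
Pivot on row 1; the z-row RHS becomes 0 − (-6)·5 = 30.
Next entering variable (most negative z-row entry -2): a.
Ratio test on column a — row 1: 5/1 = 5; row 2: entry 0 ≤ 0; row 3: 16/1 = 16. Minimum is 5 at row 1 (b leaves); pivot element 1.
After the second pivot the z-row RHS is 30 − (-2)·5 = 40.

40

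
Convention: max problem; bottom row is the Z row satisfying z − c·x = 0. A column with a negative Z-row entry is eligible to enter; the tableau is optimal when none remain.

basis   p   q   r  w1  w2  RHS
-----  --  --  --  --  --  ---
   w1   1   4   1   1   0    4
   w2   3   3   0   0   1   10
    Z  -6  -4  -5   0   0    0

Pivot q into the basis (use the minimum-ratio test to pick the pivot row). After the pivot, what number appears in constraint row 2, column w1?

Ratio test on column q — row 1: 4/4 = 1; row 2: 10/3 = 10/3. Minimum is 1 at row 1 (w1 leaves); pivot element 4.
Divide row 1 by 4; eliminate column q from the other rows.
Row 2 update in column w1: 0 − 3·(1/4) = -3/4.

-3/4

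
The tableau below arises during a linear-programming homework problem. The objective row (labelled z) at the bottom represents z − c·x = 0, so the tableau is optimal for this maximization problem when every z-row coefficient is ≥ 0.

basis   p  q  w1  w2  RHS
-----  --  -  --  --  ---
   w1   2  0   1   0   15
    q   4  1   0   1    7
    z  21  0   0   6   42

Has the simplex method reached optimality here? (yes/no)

Every z-row coefficient is ≥ 0, so the tableau is optimal.

yes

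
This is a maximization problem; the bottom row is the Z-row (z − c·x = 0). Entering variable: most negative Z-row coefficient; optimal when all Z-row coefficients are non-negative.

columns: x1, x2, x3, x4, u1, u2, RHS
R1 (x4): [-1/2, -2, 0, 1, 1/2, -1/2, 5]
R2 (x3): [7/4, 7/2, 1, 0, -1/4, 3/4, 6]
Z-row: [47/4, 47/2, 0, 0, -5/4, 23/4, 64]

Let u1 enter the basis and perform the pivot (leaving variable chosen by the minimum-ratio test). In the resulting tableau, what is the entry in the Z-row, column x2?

37/2

Ratio test on column u1 — row 1: 5/(1/2) = 10; row 2: entry -1/4 ≤ 0. Minimum is 10 at row 1 (x4 leaves); pivot element 1/2.
Divide row 1 by 1/2; eliminate column u1 from the other rows.
Z-row update in column x2: 47/2 − (-5/4)·(-4) = 37/2.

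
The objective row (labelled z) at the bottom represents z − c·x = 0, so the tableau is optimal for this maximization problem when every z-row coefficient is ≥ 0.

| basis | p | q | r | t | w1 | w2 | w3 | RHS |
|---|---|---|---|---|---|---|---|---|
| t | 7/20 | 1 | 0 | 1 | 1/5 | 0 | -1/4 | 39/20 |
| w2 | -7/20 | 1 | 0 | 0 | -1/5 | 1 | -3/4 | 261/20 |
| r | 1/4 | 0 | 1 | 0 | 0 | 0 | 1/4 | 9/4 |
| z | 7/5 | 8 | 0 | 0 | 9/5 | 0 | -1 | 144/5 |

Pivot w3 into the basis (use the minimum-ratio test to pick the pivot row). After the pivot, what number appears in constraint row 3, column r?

4

Ratio test on column w3 — row 1: entry -1/4 ≤ 0; row 2: entry -3/4 ≤ 0; row 3: (9/4)/(1/4) = 9. Minimum is 9 at row 3 (r leaves); pivot element 1/4.
Divide row 3 by 1/4; eliminate column w3 from the other rows.
In the new row 3, the r entry is the old entry divided by the pivot: 1/(1/4) = 4.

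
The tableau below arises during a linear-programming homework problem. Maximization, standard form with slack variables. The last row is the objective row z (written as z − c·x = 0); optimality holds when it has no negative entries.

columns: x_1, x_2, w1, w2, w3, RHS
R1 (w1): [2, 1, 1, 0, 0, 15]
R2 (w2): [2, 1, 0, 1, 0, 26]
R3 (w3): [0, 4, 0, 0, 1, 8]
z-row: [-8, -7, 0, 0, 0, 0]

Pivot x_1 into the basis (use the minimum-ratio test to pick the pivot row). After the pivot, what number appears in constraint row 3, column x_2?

4

Ratio test on column x_1 — row 1: 15/2 = 15/2; row 2: 26/2 = 13; row 3: entry 0 ≤ 0. Minimum is 15/2 at row 1 (w1 leaves); pivot element 2.
Divide row 1 by 2; eliminate column x_1 from the other rows.
Row 3 update in column x_2: 4 − 0·(1/2) = 4.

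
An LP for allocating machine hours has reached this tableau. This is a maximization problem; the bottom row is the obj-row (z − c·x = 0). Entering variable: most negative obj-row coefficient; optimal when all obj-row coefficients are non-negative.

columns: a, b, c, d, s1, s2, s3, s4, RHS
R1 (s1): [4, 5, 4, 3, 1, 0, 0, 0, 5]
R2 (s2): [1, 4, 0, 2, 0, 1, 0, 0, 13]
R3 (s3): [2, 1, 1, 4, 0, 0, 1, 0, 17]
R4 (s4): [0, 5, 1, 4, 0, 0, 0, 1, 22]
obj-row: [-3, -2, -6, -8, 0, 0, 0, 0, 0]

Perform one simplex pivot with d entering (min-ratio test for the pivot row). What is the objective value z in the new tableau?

40/3

Ratio test on column d — row 1: 5/3 = 5/3; row 2: 13/2 = 13/2; row 3: 17/4 = 17/4; row 4: 22/4 = 11/2. Minimum is 5/3 at row 1 (s1 leaves); pivot element 3.
Pivot on row 1; the obj-row RHS becomes 0 − (-8)·(5/3) = 40/3.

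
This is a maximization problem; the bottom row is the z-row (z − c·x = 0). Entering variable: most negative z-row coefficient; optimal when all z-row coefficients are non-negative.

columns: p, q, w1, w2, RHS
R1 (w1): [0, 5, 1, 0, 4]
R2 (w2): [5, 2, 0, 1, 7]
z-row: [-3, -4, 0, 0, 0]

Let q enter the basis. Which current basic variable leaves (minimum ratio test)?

w1

Column q entries and ratios — w1: 4/5 = 4/5; w2: 7/2 = 7/2.
Smallest ratio is 4/5 in the row of w1, so w1 leaves.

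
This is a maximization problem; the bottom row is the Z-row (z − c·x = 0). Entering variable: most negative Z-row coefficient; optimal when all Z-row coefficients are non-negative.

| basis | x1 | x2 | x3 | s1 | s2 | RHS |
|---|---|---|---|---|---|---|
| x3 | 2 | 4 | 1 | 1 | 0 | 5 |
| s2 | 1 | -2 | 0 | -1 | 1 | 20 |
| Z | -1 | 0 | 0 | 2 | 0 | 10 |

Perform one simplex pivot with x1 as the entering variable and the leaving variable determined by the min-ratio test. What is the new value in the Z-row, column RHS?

25/2

Ratio test on column x1 — row 1: 5/2 = 5/2; row 2: 20/1 = 20. Minimum is 5/2 at row 1 (x3 leaves); pivot element 2.
Divide row 1 by 2; eliminate column x1 from the other rows.
Z-row update in column RHS: 10 − (-1)·(5/2) = 25/2.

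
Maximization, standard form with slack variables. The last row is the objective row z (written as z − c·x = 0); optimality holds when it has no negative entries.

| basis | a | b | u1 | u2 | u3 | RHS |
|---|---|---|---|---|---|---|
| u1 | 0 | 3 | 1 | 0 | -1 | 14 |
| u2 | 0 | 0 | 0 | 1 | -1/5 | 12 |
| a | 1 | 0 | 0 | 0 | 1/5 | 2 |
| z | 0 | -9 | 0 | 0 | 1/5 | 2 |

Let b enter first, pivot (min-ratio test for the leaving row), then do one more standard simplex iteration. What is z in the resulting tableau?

Ratio test on column b — row 1: 14/3 = 14/3; row 2: entry 0 ≤ 0; row 3: entry 0 ≤ 0. Minimum is 14/3 at row 1 (u1 leaves); pivot element 3.
Pivot on row 1; the z-row RHS becomes 2 − (-9)·(14/3) = 44.
Next entering variable (most negative z-row entry -14/5): u3.
Ratio test on column u3 — row 1: entry -1/3 ≤ 0; row 2: entry -1/5 ≤ 0; row 3: 2/(1/5) = 10. Minimum is 10 at row 3 (a leaves); pivot element 1/5.
After the second pivot the z-row RHS is 44 − (-14/5)·10 = 72.

72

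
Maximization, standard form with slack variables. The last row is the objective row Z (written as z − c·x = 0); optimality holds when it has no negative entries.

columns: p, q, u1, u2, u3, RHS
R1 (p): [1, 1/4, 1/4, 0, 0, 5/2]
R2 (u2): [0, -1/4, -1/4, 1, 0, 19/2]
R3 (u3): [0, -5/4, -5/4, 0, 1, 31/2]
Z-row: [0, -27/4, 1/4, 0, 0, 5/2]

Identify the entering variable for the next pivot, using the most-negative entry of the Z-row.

q

Negative Z-row entries: q: -27/4.
The most negative is -27/4 in column q, so q enters.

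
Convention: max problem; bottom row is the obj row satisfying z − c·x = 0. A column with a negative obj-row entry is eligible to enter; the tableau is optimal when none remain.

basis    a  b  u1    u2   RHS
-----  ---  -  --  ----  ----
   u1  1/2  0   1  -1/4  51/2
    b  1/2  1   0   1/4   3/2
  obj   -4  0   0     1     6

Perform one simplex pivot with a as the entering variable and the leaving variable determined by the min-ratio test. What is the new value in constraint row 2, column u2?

1/2

Ratio test on column a — row 1: (51/2)/(1/2) = 51; row 2: (3/2)/(1/2) = 3. Minimum is 3 at row 2 (b leaves); pivot element 1/2.
Divide row 2 by 1/2; eliminate column a from the other rows.
In the new row 2, the u2 entry is the old entry divided by the pivot: (1/4)/(1/2) = 1/2.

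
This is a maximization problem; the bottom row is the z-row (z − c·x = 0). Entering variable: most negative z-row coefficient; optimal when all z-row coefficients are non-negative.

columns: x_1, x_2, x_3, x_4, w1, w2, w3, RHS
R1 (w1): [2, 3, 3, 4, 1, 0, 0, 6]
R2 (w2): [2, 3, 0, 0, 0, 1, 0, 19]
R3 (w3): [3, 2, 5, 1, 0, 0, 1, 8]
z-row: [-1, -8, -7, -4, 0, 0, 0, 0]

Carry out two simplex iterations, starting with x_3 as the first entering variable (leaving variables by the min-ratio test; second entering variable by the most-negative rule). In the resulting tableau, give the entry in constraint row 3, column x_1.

Ratio test on column x_3 — row 1: 6/3 = 2; row 2: entry 0 ≤ 0; row 3: 8/5 = 8/5. Minimum is 8/5 at row 3 (w3 leaves); pivot element 5.
Divide row 3 by 5; eliminate column x_3 from the other rows.
Second iteration: most negative z-row entry is -26/5 in column x_2, so x_2 enters.
Ratio test on column x_2 — row 1: (6/5)/(9/5) = 2/3; row 2: 19/3 = 19/3; row 3: (8/5)/(2/5) = 4. Minimum is 2/3 at row 1 (w1 leaves); pivot element 9/5.
Divide row 1 by 9/5; eliminate column x_2 from the other rows.
After both pivots, the entry at constraint row 3, column x_1 is 5/9.

5/9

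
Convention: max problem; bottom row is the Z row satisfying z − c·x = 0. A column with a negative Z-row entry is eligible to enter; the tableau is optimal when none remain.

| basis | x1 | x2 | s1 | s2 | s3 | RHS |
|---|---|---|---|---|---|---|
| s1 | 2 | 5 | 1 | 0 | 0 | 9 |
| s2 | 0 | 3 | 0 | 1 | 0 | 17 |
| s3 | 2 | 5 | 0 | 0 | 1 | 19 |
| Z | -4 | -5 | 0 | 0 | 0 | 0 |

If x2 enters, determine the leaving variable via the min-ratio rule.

s1

Column x2 entries and ratios — s1: 9/5 = 9/5; s2: 17/3 = 17/3; s3: 19/5 = 19/5.
Smallest ratio is 9/5 in the row of s1, so s1 leaves.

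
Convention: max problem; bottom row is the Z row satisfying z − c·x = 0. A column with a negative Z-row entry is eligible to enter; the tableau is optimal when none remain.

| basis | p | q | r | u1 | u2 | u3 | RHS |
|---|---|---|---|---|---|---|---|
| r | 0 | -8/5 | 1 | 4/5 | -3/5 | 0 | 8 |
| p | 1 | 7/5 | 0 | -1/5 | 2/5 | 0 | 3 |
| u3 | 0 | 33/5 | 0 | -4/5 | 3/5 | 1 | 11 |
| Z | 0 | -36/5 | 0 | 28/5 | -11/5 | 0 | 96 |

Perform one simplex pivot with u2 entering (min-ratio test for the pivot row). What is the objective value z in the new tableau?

Ratio test on column u2 — row 1: entry -3/5 ≤ 0; row 2: 3/(2/5) = 15/2; row 3: 11/(3/5) = 55/3. Minimum is 15/2 at row 2 (p leaves); pivot element 2/5.
Pivot on row 2; the Z-row RHS becomes 96 − (-11/5)·(15/2) = 225/2.

225/2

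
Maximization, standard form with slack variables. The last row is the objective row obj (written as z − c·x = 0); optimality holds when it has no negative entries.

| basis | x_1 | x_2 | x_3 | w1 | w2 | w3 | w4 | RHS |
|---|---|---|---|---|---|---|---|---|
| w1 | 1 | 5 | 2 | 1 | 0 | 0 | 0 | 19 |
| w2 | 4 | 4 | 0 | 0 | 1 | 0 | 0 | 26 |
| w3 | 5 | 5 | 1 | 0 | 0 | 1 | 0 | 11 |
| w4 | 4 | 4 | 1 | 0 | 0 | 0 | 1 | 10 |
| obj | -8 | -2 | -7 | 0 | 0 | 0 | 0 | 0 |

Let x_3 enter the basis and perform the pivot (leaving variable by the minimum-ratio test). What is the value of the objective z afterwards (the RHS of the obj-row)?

Ratio test on column x_3 — row 1: 19/2 = 19/2; row 2: entry 0 ≤ 0; row 3: 11/1 = 11; row 4: 10/1 = 10. Minimum is 19/2 at row 1 (w1 leaves); pivot element 2.
Pivot on row 1; the obj-row RHS becomes 0 − (-7)·(19/2) = 133/2.

133/2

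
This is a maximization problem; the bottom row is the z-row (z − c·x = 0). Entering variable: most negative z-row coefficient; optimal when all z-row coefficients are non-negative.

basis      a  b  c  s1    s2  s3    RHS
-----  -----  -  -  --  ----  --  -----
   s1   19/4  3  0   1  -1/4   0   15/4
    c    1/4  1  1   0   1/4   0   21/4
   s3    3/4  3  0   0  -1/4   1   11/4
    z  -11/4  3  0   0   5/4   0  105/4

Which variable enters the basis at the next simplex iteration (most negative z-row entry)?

Negative z-row entries: a: -11/4.
The most negative is -11/4 in column a, so a enters.

a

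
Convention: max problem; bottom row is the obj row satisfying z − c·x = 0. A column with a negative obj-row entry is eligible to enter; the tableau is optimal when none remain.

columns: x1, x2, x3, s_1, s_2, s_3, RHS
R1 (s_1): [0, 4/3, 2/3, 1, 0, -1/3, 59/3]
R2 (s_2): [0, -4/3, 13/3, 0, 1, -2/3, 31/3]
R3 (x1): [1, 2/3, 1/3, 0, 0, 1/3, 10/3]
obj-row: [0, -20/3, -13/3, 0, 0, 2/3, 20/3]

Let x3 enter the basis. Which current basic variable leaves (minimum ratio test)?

Column x3 entries and ratios — s_1: (59/3)/(2/3) = 59/2; s_2: (31/3)/(13/3) = 31/13; x1: (10/3)/(1/3) = 10.
Smallest ratio is 31/13 in the row of s_2, so s_2 leaves.

s_2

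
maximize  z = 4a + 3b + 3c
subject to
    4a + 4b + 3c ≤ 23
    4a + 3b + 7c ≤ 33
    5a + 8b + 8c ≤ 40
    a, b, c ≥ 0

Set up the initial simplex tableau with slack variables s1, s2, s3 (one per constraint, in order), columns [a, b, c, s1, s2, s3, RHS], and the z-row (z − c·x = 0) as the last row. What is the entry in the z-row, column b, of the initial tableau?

-3

The z-row carries the negated objective coefficients: the b entry is -3.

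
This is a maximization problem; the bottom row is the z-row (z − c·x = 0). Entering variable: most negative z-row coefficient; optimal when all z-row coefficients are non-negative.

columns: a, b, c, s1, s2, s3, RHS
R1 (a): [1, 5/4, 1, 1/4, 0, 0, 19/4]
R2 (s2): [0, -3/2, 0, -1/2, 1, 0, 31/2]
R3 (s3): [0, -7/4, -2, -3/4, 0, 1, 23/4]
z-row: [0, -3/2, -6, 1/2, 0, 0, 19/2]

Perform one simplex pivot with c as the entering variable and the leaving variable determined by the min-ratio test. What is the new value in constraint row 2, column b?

Ratio test on column c — row 1: (19/4)/1 = 19/4; row 2: entry 0 ≤ 0; row 3: entry -2 ≤ 0. Minimum is 19/4 at row 1 (a leaves); pivot element 1.
Divide row 1 by 1; eliminate column c from the other rows.
Row 2 update in column b: -3/2 − 0·(5/4) = -3/2.

-3/2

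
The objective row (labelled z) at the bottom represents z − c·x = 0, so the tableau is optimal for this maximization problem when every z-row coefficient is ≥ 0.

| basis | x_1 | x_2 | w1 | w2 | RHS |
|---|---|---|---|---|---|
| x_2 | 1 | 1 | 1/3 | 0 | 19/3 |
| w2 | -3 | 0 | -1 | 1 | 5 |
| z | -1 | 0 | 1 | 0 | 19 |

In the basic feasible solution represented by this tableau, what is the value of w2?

w2 is basic (row 2); its value is the RHS of that row, 5.

5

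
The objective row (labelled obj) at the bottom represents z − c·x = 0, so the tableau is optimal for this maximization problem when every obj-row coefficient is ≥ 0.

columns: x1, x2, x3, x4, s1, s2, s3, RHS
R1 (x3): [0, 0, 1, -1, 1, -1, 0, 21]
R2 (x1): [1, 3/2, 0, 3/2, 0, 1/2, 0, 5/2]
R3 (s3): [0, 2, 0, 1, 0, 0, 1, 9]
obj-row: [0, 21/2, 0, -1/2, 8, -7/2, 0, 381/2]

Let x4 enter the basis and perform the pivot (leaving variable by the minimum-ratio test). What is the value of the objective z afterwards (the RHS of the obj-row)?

574/3

Ratio test on column x4 — row 1: entry -1 ≤ 0; row 2: (5/2)/(3/2) = 5/3; row 3: 9/1 = 9. Minimum is 5/3 at row 2 (x1 leaves); pivot element 3/2.
Pivot on row 2; the obj-row RHS becomes 381/2 − (-1/2)·(5/3) = 574/3.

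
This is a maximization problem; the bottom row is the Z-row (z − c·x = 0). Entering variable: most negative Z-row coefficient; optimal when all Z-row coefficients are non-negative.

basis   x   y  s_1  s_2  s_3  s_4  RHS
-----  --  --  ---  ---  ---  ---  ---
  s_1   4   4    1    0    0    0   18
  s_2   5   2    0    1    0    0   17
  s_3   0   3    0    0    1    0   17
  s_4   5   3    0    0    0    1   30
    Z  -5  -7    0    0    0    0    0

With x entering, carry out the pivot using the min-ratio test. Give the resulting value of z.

Ratio test on column x — row 1: 18/4 = 9/2; row 2: 17/5 = 17/5; row 3: entry 0 ≤ 0; row 4: 30/5 = 6. Minimum is 17/5 at row 2 (s_2 leaves); pivot element 5.
Pivot on row 2; the Z-row RHS becomes 0 − (-5)·(17/5) = 17.

17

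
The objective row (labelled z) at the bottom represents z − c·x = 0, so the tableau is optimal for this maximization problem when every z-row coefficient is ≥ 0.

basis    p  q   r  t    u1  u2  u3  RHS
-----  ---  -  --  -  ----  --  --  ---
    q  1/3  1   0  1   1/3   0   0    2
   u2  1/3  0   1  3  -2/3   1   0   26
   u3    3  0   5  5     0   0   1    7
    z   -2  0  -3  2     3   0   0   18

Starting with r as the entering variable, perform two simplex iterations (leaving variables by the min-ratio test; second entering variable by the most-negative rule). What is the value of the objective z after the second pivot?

Ratio test on column r — row 1: entry 0 ≤ 0; row 2: 26/1 = 26; row 3: 7/5 = 7/5. Minimum is 7/5 at row 3 (u3 leaves); pivot element 5.
Pivot on row 3; the z-row RHS becomes 18 − (-3)·(7/5) = 111/5.
Next entering variable (most negative z-row entry -1/5): p.
Ratio test on column p — row 1: 2/(1/3) = 6; row 2: entry -4/15 ≤ 0; row 3: (7/5)/(3/5) = 7/3. Minimum is 7/3 at row 3 (r leaves); pivot element 3/5.
After the second pivot the z-row RHS is 111/5 − (-1/5)·(7/3) = 68/3.

68/3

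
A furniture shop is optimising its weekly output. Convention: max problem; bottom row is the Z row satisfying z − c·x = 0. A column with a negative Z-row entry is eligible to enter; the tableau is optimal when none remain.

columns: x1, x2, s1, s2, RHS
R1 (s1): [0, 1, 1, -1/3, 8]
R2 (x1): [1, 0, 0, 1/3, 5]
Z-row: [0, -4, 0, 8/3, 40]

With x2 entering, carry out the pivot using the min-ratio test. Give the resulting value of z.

Ratio test on column x2 — row 1: 8/1 = 8; row 2: entry 0 ≤ 0. Minimum is 8 at row 1 (s1 leaves); pivot element 1.
Pivot on row 1; the Z-row RHS becomes 40 − (-4)·8 = 72.

72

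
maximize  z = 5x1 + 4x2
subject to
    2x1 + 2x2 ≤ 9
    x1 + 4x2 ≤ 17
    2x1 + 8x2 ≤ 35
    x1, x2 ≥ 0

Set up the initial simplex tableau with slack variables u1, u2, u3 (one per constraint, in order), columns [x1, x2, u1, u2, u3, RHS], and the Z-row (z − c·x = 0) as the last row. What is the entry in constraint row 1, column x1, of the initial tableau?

Constraint 1 has coefficient 2 on x1.

2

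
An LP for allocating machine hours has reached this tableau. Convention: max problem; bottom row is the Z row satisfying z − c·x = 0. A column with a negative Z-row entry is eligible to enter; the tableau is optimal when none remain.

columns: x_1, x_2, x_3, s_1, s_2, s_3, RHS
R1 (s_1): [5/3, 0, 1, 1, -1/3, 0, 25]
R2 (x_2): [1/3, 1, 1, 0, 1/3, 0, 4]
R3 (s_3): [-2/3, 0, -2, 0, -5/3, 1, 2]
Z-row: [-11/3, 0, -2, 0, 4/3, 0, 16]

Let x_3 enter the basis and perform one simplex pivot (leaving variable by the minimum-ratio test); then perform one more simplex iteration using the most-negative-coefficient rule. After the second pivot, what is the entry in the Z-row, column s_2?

Ratio test on column x_3 — row 1: 25/1 = 25; row 2: 4/1 = 4; row 3: entry -2 ≤ 0. Minimum is 4 at row 2 (x_2 leaves); pivot element 1.
Divide row 2 by 1; eliminate column x_3 from the other rows.
Second iteration: most negative Z-row entry is -3 in column x_1, so x_1 enters.
Ratio test on column x_1 — row 1: 21/(4/3) = 63/4; row 2: 4/(1/3) = 12; row 3: entry 0 ≤ 0. Minimum is 12 at row 2 (x_3 leaves); pivot element 1/3.
Divide row 2 by 1/3; eliminate column x_1 from the other rows.
After both pivots, the entry at the Z-row, column s_2 is 5.

5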